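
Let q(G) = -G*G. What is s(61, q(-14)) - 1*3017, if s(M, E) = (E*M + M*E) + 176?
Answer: -26753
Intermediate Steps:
q(G) = -G²
s(M, E) = 176 + 2*E*M (s(M, E) = (E*M + E*M) + 176 = 2*E*M + 176 = 176 + 2*E*M)
s(61, q(-14)) - 1*3017 = (176 + 2*(-1*(-14)²)*61) - 1*3017 = (176 + 2*(-1*196)*61) - 3017 = (176 + 2*(-196)*61) - 3017 = (176 - 23912) - 3017 = -23736 - 3017 = -26753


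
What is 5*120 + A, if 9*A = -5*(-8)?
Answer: 5440/9 ≈ 604.44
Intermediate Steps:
A = 40/9 (A = (-5*(-8))/9 = (⅑)*40 = 40/9 ≈ 4.4444)
5*120 + A = 5*120 + 40/9 = 600 + 40/9 = 5440/9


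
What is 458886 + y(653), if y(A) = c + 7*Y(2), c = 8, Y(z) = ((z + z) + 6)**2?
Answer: 459594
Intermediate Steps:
Y(z) = (6 + 2*z)**2 (Y(z) = (2*z + 6)**2 = (6 + 2*z)**2)
y(A) = 708 (y(A) = 8 + 7*(4*(3 + 2)**2) = 8 + 7*(4*5**2) = 8 + 7*(4*25) = 8 + 7*100 = 8 + 700 = 708)
458886 + y(653) = 458886 + 708 = 459594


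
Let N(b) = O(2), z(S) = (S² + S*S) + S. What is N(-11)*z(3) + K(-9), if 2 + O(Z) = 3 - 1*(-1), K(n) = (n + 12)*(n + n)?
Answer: -12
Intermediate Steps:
K(n) = 2*n*(12 + n) (K(n) = (12 + n)*(2*n) = 2*n*(12 + n))
O(Z) = 2 (O(Z) = -2 + (3 - 1*(-1)) = -2 + (3 + 1) = -2 + 4 = 2)
z(S) = S + 2*S² (z(S) = (S² + S²) + S = 2*S² + S = S + 2*S²)
N(b) = 2
N(-11)*z(3) + K(-9) = 2*(3*(1 + 2*3)) + 2*(-9)*(12 - 9) = 2*(3*(1 + 6)) + 2*(-9)*3 = 2*(3*7) - 54 = 2*21 - 54 = 42 - 54 = -12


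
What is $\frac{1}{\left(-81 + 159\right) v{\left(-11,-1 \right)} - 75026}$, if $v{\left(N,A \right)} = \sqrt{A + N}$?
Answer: $- \frac{37513}{2814486842} - \frac{39 i \sqrt{3}}{1407243421} \approx -1.3329 \cdot 10^{-5} - 4.8002 \cdot 10^{-8} i$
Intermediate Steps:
$\frac{1}{\left(-81 + 159\right) v{\left(-11,-1 \right)} - 75026} = \frac{1}{\left(-81 + 159\right) \sqrt{-1 - 11} - 75026} = \frac{1}{78 \sqrt{-12} - 75026} = \frac{1}{78 \cdot 2 i \sqrt{3} - 75026} = \frac{1}{156 i \sqrt{3} - 75026} = \frac{1}{-75026 + 156 i \sqrt{3}}$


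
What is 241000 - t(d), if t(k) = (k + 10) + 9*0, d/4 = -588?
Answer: 243342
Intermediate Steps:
d = -2352 (d = 4*(-588) = -2352)
t(k) = 10 + k (t(k) = (10 + k) + 0 = 10 + k)
241000 - t(d) = 241000 - (10 - 2352) = 241000 - 1*(-2342) = 241000 + 2342 = 243342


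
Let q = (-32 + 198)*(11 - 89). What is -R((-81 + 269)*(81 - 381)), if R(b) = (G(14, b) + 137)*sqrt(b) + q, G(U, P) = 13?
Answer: 12948 - 3000*I*sqrt(141) ≈ 12948.0 - 35623.0*I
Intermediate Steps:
q = -12948 (q = 166*(-78) = -12948)
R(b) = -12948 + 150*sqrt(b) (R(b) = (13 + 137)*sqrt(b) - 12948 = 150*sqrt(b) - 12948 = -12948 + 150*sqrt(b))
-R((-81 + 269)*(81 - 381)) = -(-12948 + 150*sqrt((-81 + 269)*(81 - 381))) = -(-12948 + 150*sqrt(188*(-300))) = -(-12948 + 150*sqrt(-56400)) = -(-12948 + 150*(20*I*sqrt(141))) = -(-12948 + 3000*I*sqrt(141)) = 12948 - 3000*I*sqrt(141)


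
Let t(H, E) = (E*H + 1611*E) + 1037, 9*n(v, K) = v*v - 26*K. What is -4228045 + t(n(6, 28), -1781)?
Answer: -62633339/9 ≈ -6.9593e+6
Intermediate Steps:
n(v, K) = -26*K/9 + v²/9 (n(v, K) = (v*v - 26*K)/9 = (v² - 26*K)/9 = -26*K/9 + v²/9)
t(H, E) = 1037 + 1611*E + E*H (t(H, E) = (1611*E + E*H) + 1037 = 1037 + 1611*E + E*H)
-4228045 + t(n(6, 28), -1781) = -4228045 + (1037 + 1611*(-1781) - 1781*(-26/9*28 + (⅑)*6²)) = -4228045 + (1037 - 2869191 - 1781*(-728/9 + (⅑)*36)) = -4228045 + (1037 - 2869191 - 1781*(-728/9 + 4)) = -4228045 + (1037 - 2869191 - 1781*(-692/9)) = -4228045 + (1037 - 2869191 + 1232452/9) = -4228045 - 24580934/9 = -62633339/9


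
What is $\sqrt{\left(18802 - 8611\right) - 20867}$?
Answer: $2 i \sqrt{2669} \approx 103.32 i$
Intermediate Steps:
$\sqrt{\left(18802 - 8611\right) - 20867} = \sqrt{10191 - 20867} = \sqrt{-10676} = 2 i \sqrt{2669}$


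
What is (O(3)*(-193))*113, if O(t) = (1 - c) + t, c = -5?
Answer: -196281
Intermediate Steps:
O(t) = 6 + t (O(t) = (1 - 1*(-5)) + t = (1 + 5) + t = 6 + t)
(O(3)*(-193))*113 = ((6 + 3)*(-193))*113 = (9*(-193))*113 = -1737*113 = -196281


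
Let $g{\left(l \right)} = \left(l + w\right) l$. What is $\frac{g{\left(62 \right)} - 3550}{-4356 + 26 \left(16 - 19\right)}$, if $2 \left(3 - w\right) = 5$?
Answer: $- \frac{325}{4434} \approx -0.073297$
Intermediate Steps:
$w = \frac{1}{2}$ ($w = 3 - \frac{5}{2} = \frac{1}{2} \approx 0.5$)
$g{\left(l \right)} = l \left(\frac{1}{2} + l\right)$ ($g{\left(l \right)} = \left(l + \frac{1}{2}\right) l = \left(\frac{1}{2} + l\right) l = l \left(\frac{1}{2} + l\right)$)
$\frac{g{\left(62 \right)} - 3550}{-4356 + 26 \left(16 - 19\right)} = \frac{62 \left(\frac{1}{2} + 62\right) - 3550}{-4356 + 26 \left(16 - 19\right)} = \frac{62 \cdot \frac{125}{2} - 3550}{-4356 + 26 \left(-3\right)} = \frac{3875 - 3550}{-4356 - 78} = \frac{325}{-4434} = 325 \left(- \frac{1}{4434}\right) = - \frac{325}{4434}$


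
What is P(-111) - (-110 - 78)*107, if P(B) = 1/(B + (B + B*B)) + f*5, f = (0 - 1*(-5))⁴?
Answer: 281192860/12099 ≈ 23241.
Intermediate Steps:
f = 625 (f = (0 + 5)⁴ = 5⁴ = 625)
P(B) = 3125 + 1/(B² + 2*B) (P(B) = 1/(B + (B + B*B)) + 625*5 = 1/(B + (B + B²)) + 3125 = 1/(B² + 2*B) + 3125 = 3125 + 1/(B² + 2*B))
P(-111) - (-110 - 78)*107 = (1 + 3125*(-111)² + 6250*(-111))/((-111)*(2 - 111)) - (-110 - 78)*107 = -1/111*(1 + 3125*12321 - 693750)/(-109) - (-188)*107 = -1/111*(-1/109)*(1 + 38503125 - 693750) - 1*(-20116) = -1/111*(-1/109)*37809376 + 20116 = 37809376/12099 + 20116 = 281192860/12099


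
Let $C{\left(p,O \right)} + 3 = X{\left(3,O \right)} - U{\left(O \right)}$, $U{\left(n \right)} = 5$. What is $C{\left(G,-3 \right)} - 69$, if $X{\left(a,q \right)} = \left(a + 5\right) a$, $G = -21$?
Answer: $-53$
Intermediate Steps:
$X{\left(a,q \right)} = a \left(5 + a\right)$ ($X{\left(a,q \right)} = \left(5 + a\right) a = a \left(5 + a\right)$)
$C{\left(p,O \right)} = 16$ ($C{\left(p,O \right)} = -3 + \left(3 \left(5 + 3\right) - 5\right) = -3 + \left(3 \cdot 8 - 5\right) = -3 + \left(24 - 5\right) = -3 + 19 = 16$)
$C{\left(G,-3 \right)} - 69 = 16 - 69 = -53$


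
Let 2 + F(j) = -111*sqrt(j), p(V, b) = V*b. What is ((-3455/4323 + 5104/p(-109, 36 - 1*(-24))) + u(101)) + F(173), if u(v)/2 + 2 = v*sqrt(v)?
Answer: -17857901/2356035 - 111*sqrt(173) + 202*sqrt(101) ≈ 562.52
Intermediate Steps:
u(v) = -4 + 2*v**(3/2) (u(v) = -4 + 2*(v*sqrt(v)) = -4 + 2*v**(3/2))
F(j) = -2 - 111*sqrt(j)
((-3455/4323 + 5104/p(-109, 36 - 1*(-24))) + u(101)) + F(173) = ((-3455/4323 + 5104/((-109*(36 - 1*(-24))))) + (-4 + 2*101**(3/2))) + (-2 - 111*sqrt(173)) = ((-3455*1/4323 + 5104/((-109*(36 + 24)))) + (-4 + 2*(101*sqrt(101)))) + (-2 - 111*sqrt(173)) = ((-3455/4323 + 5104/((-109*60))) + (-4 + 202*sqrt(101))) + (-2 - 111*sqrt(173)) = ((-3455/4323 + 5104/(-6540)) + (-4 + 202*sqrt(101))) + (-2 - 111*sqrt(173)) = ((-3455/4323 + 5104*(-1/6540)) + (-4 + 202*sqrt(101))) + (-2 - 111*sqrt(173)) = ((-3455/4323 - 1276/1635) + (-4 + 202*sqrt(101))) + (-2 - 111*sqrt(173)) = (-3721691/2356035 + (-4 + 202*sqrt(101))) + (-2 - 111*sqrt(173)) = (-13145831/2356035 + 202*sqrt(101)) + (-2 - 111*sqrt(173)) = -17857901/2356035 - 111*sqrt(173) + 202*sqrt(101)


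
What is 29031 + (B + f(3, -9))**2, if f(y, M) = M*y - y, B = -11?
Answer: 30712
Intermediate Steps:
f(y, M) = -y + M*y
29031 + (B + f(3, -9))**2 = 29031 + (-11 + 3*(-1 - 9))**2 = 29031 + (-11 + 3*(-10))**2 = 29031 + (-11 - 30)**2 = 29031 + (-41)**2 = 29031 + 1681 = 30712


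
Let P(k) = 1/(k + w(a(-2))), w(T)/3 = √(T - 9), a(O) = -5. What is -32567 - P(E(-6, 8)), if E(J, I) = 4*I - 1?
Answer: 3*(-32567*√14 + 336526*I)/(-31*I + 3*√14) ≈ -32567.0 + 0.010326*I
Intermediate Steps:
E(J, I) = -1 + 4*I
w(T) = 3*√(-9 + T) (w(T) = 3*√(T - 9) = 3*√(-9 + T))
P(k) = 1/(k + 3*I*√14) (P(k) = 1/(k + 3*√(-9 - 5)) = 1/(k + 3*√(-14)) = 1/(k + 3*(I*√14)) = 1/(k + 3*I*√14))
-32567 - P(E(-6, 8)) = -32567 - 1/((-1 + 4*8) + 3*I*√14) = -32567 - 1/((-1 + 32) + 3*I*√14) = -32567 - 1/(31 + 3*I*√14)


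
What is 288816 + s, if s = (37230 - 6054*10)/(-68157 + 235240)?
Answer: 6893745774/23869 ≈ 2.8882e+5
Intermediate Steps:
s = -3330/23869 (s = (37230 - 60540)/167083 = -23310*1/167083 = -3330/23869 ≈ -0.13951)
288816 + s = 288816 - 3330/23869 = 6893745774/23869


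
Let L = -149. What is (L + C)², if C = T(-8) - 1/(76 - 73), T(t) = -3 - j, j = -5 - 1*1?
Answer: 192721/9 ≈ 21413.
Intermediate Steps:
j = -6 (j = -5 - 1 = -6)
T(t) = 3 (T(t) = -3 - 1*(-6) = -3 + 6 = 3)
C = 8/3 (C = 3 - 1/(76 - 73) = 3 - 1/3 = 3 - 1*⅓ = 3 - ⅓ = 8/3 ≈ 2.6667)
(L + C)² = (-149 + 8/3)² = (-439/3)² = 192721/9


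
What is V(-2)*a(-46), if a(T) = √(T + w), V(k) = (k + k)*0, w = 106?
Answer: 0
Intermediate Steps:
V(k) = 0 (V(k) = (2*k)*0 = 0)
a(T) = √(106 + T) (a(T) = √(T + 106) = √(106 + T))
V(-2)*a(-46) = 0*√(106 - 46) = 0*√60 = 0*(2*√15) = 0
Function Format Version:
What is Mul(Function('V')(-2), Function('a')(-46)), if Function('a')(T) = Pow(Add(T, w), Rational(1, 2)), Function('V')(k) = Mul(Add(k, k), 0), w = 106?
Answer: 0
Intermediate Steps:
Function('V')(k) = 0 (Function('V')(k) = Mul(Mul(2, k), 0) = 0)
Function('a')(T) = Pow(Add(106, T), Rational(1, 2)) (Function('a')(T) = Pow(Add(T, 106), Rational(1, 2)) = Pow(Add(106, T), Rational(1, 2)))
Mul(Function('V')(-2), Function('a')(-46)) = Mul(0, Pow(Add(106, -46), Rational(1, 2))) = Mul(0, Pow(60, Rational(1, 2))) = Mul(0, Mul(2, Pow(15, Rational(1, 2)))) = 0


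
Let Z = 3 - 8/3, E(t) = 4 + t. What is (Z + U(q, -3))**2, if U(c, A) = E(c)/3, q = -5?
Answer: 0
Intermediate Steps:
Z = 1/3 (Z = 3 - 8/3 = 1/3 ≈ 0.33333)
U(c, A) = 4/3 + c/3 (U(c, A) = (4 + c)/3 = (4 + c)*(1/3) = 4/3 + c/3)
(Z + U(q, -3))**2 = (1/3 + (4/3 + (1/3)*(-5)))**2 = (1/3 + (4/3 - 5/3))**2 = (1/3 - 1/3)**2 = 0**2 = 0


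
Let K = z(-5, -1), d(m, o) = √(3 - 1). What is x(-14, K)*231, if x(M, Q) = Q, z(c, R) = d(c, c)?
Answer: 231*√2 ≈ 326.68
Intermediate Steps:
d(m, o) = √2
z(c, R) = √2
K = √2 ≈ 1.4142
x(-14, K)*231 = √2*231 = 231*√2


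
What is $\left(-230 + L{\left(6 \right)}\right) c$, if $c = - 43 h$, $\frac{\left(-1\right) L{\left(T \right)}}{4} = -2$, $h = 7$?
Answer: $66822$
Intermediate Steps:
$L{\left(T \right)} = 8$ ($L{\left(T \right)} = \left(-4\right) \left(-2\right) = 8$)
$c = -301$ ($c = \left(-43\right) 7 = -301$)
$\left(-230 + L{\left(6 \right)}\right) c = \left(-230 + 8\right) \left(-301\right) = \left(-222\right) \left(-301\right) = 66822$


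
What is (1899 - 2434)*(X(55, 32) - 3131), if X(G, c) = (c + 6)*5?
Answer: 1573435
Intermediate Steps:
X(G, c) = 30 + 5*c (X(G, c) = (6 + c)*5 = 30 + 5*c)
(1899 - 2434)*(X(55, 32) - 3131) = (1899 - 2434)*((30 + 5*32) - 3131) = -535*((30 + 160) - 3131) = -535*(190 - 3131) = -535*(-2941) = 1573435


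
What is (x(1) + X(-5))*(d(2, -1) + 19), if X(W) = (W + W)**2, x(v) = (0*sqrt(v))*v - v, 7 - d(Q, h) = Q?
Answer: 2376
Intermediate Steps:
d(Q, h) = 7 - Q
x(v) = -v (x(v) = 0*v - v = 0 - v = -v)
X(W) = 4*W**2 (X(W) = (2*W)**2 = 4*W**2)
(x(1) + X(-5))*(d(2, -1) + 19) = (-1*1 + 4*(-5)**2)*((7 - 1*2) + 19) = (-1 + 4*25)*((7 - 2) + 19) = (-1 + 100)*(5 + 19) = 99*24 = 2376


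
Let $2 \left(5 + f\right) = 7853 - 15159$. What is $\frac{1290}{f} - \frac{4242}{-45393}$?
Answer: $- \frac{7173289}{27674599} \approx -0.2592$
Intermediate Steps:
$f = -3658$ ($f = -5 + \frac{7853 - 15159}{2} = -5 + \frac{1}{2} \left(-7306\right) = -5 - 3653 = -3658$)
$\frac{1290}{f} - \frac{4242}{-45393} = \frac{1290}{-3658} - \frac{4242}{-45393} = 1290 \left(- \frac{1}{3658}\right) - - \frac{1414}{15131} = - \frac{645}{1829} + \frac{1414}{15131} = - \frac{7173289}{27674599}$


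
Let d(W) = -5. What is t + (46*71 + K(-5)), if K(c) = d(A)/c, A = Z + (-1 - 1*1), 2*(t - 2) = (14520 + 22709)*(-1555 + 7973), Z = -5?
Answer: 119471130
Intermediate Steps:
t = 119467863 (t = 2 + ((14520 + 22709)*(-1555 + 7973))/2 = 2 + (37229*6418)/2 = 2 + (1/2)*238935722 = 2 + 119467861 = 119467863)
A = -7 (A = -5 + (-1 - 1*1) = -5 + (-1 - 1) = -5 - 2 = -7)
K(c) = -5/c
t + (46*71 + K(-5)) = 119467863 + (46*71 - 5/(-5)) = 119467863 + (3266 - 5*(-1/5)) = 119467863 + (3266 + 1) = 119467863 + 3267 = 119471130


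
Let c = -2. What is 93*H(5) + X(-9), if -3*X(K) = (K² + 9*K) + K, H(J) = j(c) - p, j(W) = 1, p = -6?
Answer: 654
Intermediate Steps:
H(J) = 7 (H(J) = 1 - 1*(-6) = 1 + 6 = 7)
X(K) = -10*K/3 - K²/3 (X(K) = -((K² + 9*K) + K)/3 = -(K² + 10*K)/3 = -10*K/3 - K²/3)
93*H(5) + X(-9) = 93*7 - ⅓*(-9)*(10 - 9) = 651 - ⅓*(-9)*1 = 651 + 3 = 654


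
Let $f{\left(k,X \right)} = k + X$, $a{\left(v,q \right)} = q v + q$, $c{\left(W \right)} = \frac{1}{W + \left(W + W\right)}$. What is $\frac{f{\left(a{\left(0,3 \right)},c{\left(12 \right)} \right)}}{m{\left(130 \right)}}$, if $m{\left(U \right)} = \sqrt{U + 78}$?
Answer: $\frac{109 \sqrt{13}}{1872} \approx 0.20994$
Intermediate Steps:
$m{\left(U \right)} = \sqrt{78 + U}$
$c{\left(W \right)} = \frac{1}{3 W}$ ($c{\left(W \right)} = \frac{1}{W + 2 W} = \frac{1}{3 W}$)
$a{\left(v,q \right)} = q + q v$
$f{\left(k,X \right)} = X + k$
$\frac{f{\left(a{\left(0,3 \right)},c{\left(12 \right)} \right)}}{m{\left(130 \right)}} = \frac{\frac{1}{3 \cdot 12} + 3 \left(1 + 0\right)}{\sqrt{78 + 130}} = \frac{\frac{1}{3} \cdot \frac{1}{12} + 3 \cdot 1}{\sqrt{208}} = \frac{\frac{1}{36} + 3}{4 \sqrt{13}} = \frac{109 \frac{\sqrt{13}}{52}}{36} = \frac{109 \sqrt{13}}{1872}$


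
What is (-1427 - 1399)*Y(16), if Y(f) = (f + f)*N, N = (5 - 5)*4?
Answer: 0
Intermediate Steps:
N = 0 (N = 0*4 = 0)
Y(f) = 0 (Y(f) = (f + f)*0 = (2*f)*0 = 0)
(-1427 - 1399)*Y(16) = (-1427 - 1399)*0 = -2826*0 = 0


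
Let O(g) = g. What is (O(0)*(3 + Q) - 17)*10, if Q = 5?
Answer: -170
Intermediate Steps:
(O(0)*(3 + Q) - 17)*10 = (0*(3 + 5) - 17)*10 = (0*8 - 17)*10 = (0 - 17)*10 = -17*10 = -170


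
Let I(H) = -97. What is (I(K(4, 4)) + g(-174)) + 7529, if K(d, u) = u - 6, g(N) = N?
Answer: 7258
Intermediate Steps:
K(d, u) = -6 + u
(I(K(4, 4)) + g(-174)) + 7529 = (-97 - 174) + 7529 = -271 + 7529 = 7258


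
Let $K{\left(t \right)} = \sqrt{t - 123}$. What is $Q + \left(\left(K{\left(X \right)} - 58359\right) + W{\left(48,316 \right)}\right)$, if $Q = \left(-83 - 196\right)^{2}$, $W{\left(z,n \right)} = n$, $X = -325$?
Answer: $19798 + 8 i \sqrt{7} \approx 19798.0 + 21.166 i$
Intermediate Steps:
$Q = 77841$ ($Q = \left(-279\right)^{2} = 77841$)
$K{\left(t \right)} = \sqrt{-123 + t}$
$Q + \left(\left(K{\left(X \right)} - 58359\right) + W{\left(48,316 \right)}\right) = 77841 - \left(58043 - \sqrt{-123 - 325}\right) = 77841 - \left(58043 - 8 i \sqrt{7}\right) = 19798 + 8 i \sqrt{7}$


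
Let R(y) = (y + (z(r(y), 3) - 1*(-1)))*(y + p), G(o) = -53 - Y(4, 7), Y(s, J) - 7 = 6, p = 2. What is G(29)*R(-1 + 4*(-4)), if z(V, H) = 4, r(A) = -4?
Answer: -11880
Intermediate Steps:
Y(s, J) = 13 (Y(s, J) = 7 + 6 = 13)
G(o) = -66 (G(o) = -53 - 1*13 = -53 - 13 = -66)
R(y) = (2 + y)*(5 + y) (R(y) = (y + (4 - 1*(-1)))*(y + 2) = (y + (4 + 1))*(2 + y) = (y + 5)*(2 + y) = (5 + y)*(2 + y) = (2 + y)*(5 + y))
G(29)*R(-1 + 4*(-4)) = -66*(10 + (-1 + 4*(-4))**2 + 7*(-1 + 4*(-4))) = -66*(10 + (-1 - 16)**2 + 7*(-1 - 16)) = -66*(10 + (-17)**2 + 7*(-17)) = -66*(10 + 289 - 119) = -66*180 = -11880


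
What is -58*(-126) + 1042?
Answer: 8350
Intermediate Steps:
-58*(-126) + 1042 = 7308 + 1042 = 8350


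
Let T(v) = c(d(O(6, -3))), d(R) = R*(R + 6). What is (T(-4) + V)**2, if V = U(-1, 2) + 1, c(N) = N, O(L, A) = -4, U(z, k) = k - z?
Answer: 16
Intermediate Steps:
d(R) = R*(6 + R)
V = 4 (V = (2 - 1*(-1)) + 1 = (2 + 1) + 1 = 3 + 1 = 4)
T(v) = -8 (T(v) = -4*(6 - 4) = -4*2 = -8)
(T(-4) + V)**2 = (-8 + 4)**2 = (-4)**2 = 16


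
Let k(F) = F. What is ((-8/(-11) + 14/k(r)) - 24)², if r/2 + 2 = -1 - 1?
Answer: 1212201/1936 ≈ 626.14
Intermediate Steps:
r = -8 (r = -4 + 2*(-1 - 1) = -4 + 2*(-2) = -4 - 4 = -8)
((-8/(-11) + 14/k(r)) - 24)² = ((-8/(-11) + 14/(-8)) - 24)² = ((-8*(-1/11) + 14*(-⅛)) - 24)² = ((8/11 - 7/4) - 24)² = (-45/44 - 24)² = (-1101/44)² = 1212201/1936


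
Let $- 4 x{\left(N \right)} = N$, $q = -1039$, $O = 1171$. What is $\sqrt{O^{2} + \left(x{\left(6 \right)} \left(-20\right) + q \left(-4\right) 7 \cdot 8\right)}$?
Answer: $3 \sqrt{178223} \approx 1266.5$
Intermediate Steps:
$x{\left(N \right)} = - \frac{N}{4}$
$\sqrt{O^{2} + \left(x{\left(6 \right)} \left(-20\right) + q \left(-4\right) 7 \cdot 8\right)} = \sqrt{1171^{2} - \left(\left(-1\right) \left(\left(- \frac{1}{4}\right) 6\right) \left(-20\right) + 1039 \left(\left(-4\right) 7\right) 8\right)} = \sqrt{1371241 - \left(-30 + 1039 \left(\left(-28\right) 8\right)\right)} = \sqrt{1371241 + \left(30 - -232736\right)} = \sqrt{1371241 + \left(30 + 232736\right)} = \sqrt{1371241 + 232766} = \sqrt{1604007} = 3 \sqrt{178223}$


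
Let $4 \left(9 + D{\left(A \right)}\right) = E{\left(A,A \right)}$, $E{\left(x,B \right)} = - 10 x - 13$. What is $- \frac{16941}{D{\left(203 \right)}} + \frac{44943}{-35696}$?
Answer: $\frac{775155749}{24737328} \approx 31.335$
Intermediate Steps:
$E{\left(x,B \right)} = -13 - 10 x$
$D{\left(A \right)} = - \frac{49}{4} - \frac{5 A}{2}$ ($D{\left(A \right)} = -9 + \frac{-13 - 10 A}{4} = -9 - \left(\frac{13}{4} + \frac{5 A}{2}\right) = - \frac{49}{4} - \frac{5 A}{2}$)
$- \frac{16941}{D{\left(203 \right)}} + \frac{44943}{-35696} = - \frac{16941}{- \frac{49}{4} - \frac{1015}{2}} + \frac{44943}{-35696} = - \frac{16941}{- \frac{49}{4} - \frac{1015}{2}} + 44943 \left(- \frac{1}{35696}\right) = - \frac{16941}{- \frac{2079}{4}} - \frac{44943}{35696} = \left(-16941\right) \left(- \frac{4}{2079}\right) - \frac{44943}{35696} = \frac{22588}{693} - \frac{44943}{35696} = \frac{775155749}{24737328}$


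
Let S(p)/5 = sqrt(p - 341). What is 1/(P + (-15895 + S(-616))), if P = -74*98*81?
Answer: -603307/363979360174 - 5*I*sqrt(957)/363979360174 ≈ -1.6575e-6 - 4.2496e-10*I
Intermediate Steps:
S(p) = 5*sqrt(-341 + p) (S(p) = 5*sqrt(p - 341) = 5*sqrt(-341 + p))
P = -587412 (P = -7252*81 = -587412)
1/(P + (-15895 + S(-616))) = 1/(-587412 + (-15895 + 5*sqrt(-341 - 616))) = 1/(-587412 + (-15895 + 5*sqrt(-957))) = 1/(-587412 + (-15895 + 5*(I*sqrt(957)))) = 1/(-587412 + (-15895 + 5*I*sqrt(957))) = 1/(-603307 + 5*I*sqrt(957))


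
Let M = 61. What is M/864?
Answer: 61/864 ≈ 0.070602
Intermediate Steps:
M/864 = 61/864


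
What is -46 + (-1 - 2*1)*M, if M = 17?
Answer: -97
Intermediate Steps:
-46 + (-1 - 2*1)*M = -46 + (-1 - 2*1)*17 = -46 + (-1 - 2)*17 = -46 - 3*17 = -46 - 51 = -97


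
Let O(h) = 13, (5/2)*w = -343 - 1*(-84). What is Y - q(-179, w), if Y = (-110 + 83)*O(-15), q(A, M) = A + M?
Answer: -342/5 ≈ -68.400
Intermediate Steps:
w = -518/5 (w = 2*(-343 - 1*(-84))/5 = 2*(-343 + 84)/5 = (2/5)*(-259) = -518/5 ≈ -103.60)
Y = -351 (Y = (-110 + 83)*13 = -27*13 = -351)
Y - q(-179, w) = -351 - (-179 - 518/5) = -351 - 1*(-1413/5) = -351 + 1413/5 = -342/5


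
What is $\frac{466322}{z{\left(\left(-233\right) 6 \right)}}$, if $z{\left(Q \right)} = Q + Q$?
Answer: $- \frac{233161}{1398} \approx -166.78$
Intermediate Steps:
$z{\left(Q \right)} = 2 Q$
$\frac{466322}{z{\left(\left(-233\right) 6 \right)}} = \frac{466322}{2 \left(\left(-233\right) 6\right)} = \frac{466322}{2 \left(-1398\right)} = \frac{466322}{-2796} = 466322 \left(- \frac{1}{2796}\right) = - \frac{233161}{1398}$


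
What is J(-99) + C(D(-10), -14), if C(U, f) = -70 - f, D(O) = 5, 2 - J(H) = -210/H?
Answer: -1852/33 ≈ -56.121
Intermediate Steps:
J(H) = 2 + 210/H (J(H) = 2 - (-210)/H = 2 + 210/H)
J(-99) + C(D(-10), -14) = (2 + 210/(-99)) + (-70 - 1*(-14)) = (2 + 210*(-1/99)) + (-70 + 14) = (2 - 70/33) - 56 = -4/33 - 56 = -1852/33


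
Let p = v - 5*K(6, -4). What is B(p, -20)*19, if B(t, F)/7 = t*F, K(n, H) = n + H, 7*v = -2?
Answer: 27360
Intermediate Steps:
v = -2/7 (v = (1/7)*(-2) = -2/7 ≈ -0.28571)
K(n, H) = H + n
p = -72/7 (p = -2/7 - 5*(-4 + 6) = -2/7 - 5*2 = -2/7 - 10 = -72/7 ≈ -10.286)
B(t, F) = 7*F*t (B(t, F) = 7*(t*F) = 7*(F*t) = 7*F*t)
B(p, -20)*19 = (7*(-20)*(-72/7))*19 = 1440*19 = 27360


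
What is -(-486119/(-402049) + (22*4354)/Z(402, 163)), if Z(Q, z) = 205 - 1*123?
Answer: -19275665685/16484009 ≈ -1169.4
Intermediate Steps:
Z(Q, z) = 82 (Z(Q, z) = 205 - 123 = 82)
-(-486119/(-402049) + (22*4354)/Z(402, 163)) = -(-486119/(-402049) + (22*4354)/82) = -(-486119*(-1/402049) + 95788*(1/82)) = -(486119/402049 + 47894/41) = -1*19275665685/16484009 = -19275665685/16484009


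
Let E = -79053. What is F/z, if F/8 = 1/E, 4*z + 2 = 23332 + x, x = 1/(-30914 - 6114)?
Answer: -1184896/68290980632667 ≈ -1.7351e-8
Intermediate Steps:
x = -1/37028 (x = 1/(-37028) = -1/37028 ≈ -2.7007e-5)
z = 863863239/148112 (z = -1/2 + (23332 - 1/37028)/4 = -1/2 + (1/4)*(863937295/37028) = -1/2 + 863937295/148112 = 863863239/148112 ≈ 5832.5)
F = -8/79053 (F = 8/(-79053) = 8*(-1/79053) = -8/79053 ≈ -0.00010120)
F/z = -8/(79053*863863239/148112) = -8/79053*148112/863863239 = -1184896/68290980632667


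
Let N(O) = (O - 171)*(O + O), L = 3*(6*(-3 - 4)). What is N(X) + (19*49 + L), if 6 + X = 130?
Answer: -10851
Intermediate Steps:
X = 124 (X = -6 + 130 = 124)
L = -126 (L = 3*(6*(-7)) = 3*(-42) = -126)
N(O) = 2*O*(-171 + O) (N(O) = (-171 + O)*(2*O) = 2*O*(-171 + O))
N(X) + (19*49 + L) = 2*124*(-171 + 124) + (19*49 - 126) = 2*124*(-47) + (931 - 126) = -11656 + 805 = -10851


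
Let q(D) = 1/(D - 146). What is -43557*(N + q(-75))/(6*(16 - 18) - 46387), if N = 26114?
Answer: 251375853501/10254179 ≈ 24514.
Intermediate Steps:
q(D) = 1/(-146 + D)
-43557*(N + q(-75))/(6*(16 - 18) - 46387) = -43557*(26114 + 1/(-146 - 75))/(6*(16 - 18) - 46387) = -43557*(26114 + 1/(-221))/(6*(-2) - 46387) = -43557*(26114 - 1/221)/(-12 - 46387) = -43557/((-46399/5771193/221)) = -43557/((-46399*221/5771193)) = -43557/(-10254179/5771193) = -43557*(-5771193/10254179) = 251375853501/10254179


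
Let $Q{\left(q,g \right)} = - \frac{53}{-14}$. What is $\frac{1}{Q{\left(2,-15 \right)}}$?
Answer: $\frac{14}{53} \approx 0.26415$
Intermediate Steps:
$Q{\left(q,g \right)} = \frac{53}{14}$ ($Q{\left(q,g \right)} = \left(-53\right) \left(- \frac{1}{14}\right) = \frac{53}{14}$)
$\frac{1}{Q{\left(2,-15 \right)}} = \frac{1}{\frac{53}{14}} = \frac{14}{53}$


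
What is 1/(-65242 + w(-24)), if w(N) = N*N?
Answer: -1/64666 ≈ -1.5464e-5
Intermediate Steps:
w(N) = N²
1/(-65242 + w(-24)) = 1/(-65242 + (-24)²) = 1/(-65242 + 576) = 1/(-64666) = -1/64666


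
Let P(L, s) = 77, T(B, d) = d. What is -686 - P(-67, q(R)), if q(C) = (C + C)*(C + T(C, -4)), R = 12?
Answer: -763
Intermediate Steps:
q(C) = 2*C*(-4 + C) (q(C) = (C + C)*(C - 4) = (2*C)*(-4 + C) = 2*C*(-4 + C))
-686 - P(-67, q(R)) = -686 - 1*77 = -686 - 77 = -763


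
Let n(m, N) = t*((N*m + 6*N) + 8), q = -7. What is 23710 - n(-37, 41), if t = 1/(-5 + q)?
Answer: 94419/4 ≈ 23605.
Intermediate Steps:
t = -1/12 (t = 1/(-5 - 7) = 1/(-12) = -1/12 ≈ -0.083333)
n(m, N) = -2/3 - N/2 - N*m/12 (n(m, N) = -((N*m + 6*N) + 8)/12 = -((6*N + N*m) + 8)/12 = -(8 + 6*N + N*m)/12 = -2/3 - N/2 - N*m/12)
23710 - n(-37, 41) = 23710 - (-2/3 - 1/2*41 - 1/12*41*(-37)) = 23710 - (-2/3 - 41/2 + 1517/12) = 23710 - 1*421/4 = 23710 - 421/4 = 94419/4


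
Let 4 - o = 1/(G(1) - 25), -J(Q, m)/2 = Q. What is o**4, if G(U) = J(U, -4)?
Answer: 141158161/531441 ≈ 265.61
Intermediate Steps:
J(Q, m) = -2*Q
G(U) = -2*U
o = 109/27 (o = 4 - 1/(-2*1 - 25) = 4 - 1/(-2 - 25) = 4 - 1/(-27) = 4 - 1*(-1/27) = 4 + 1/27 = 109/27 ≈ 4.0370)
o**4 = (109/27)**4 = 141158161/531441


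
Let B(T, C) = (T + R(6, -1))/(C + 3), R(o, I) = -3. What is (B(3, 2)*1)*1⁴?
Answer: 0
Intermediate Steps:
B(T, C) = (-3 + T)/(3 + C) (B(T, C) = (T - 3)/(C + 3) = (-3 + T)/(3 + C))
(B(3, 2)*1)*1⁴ = (((-3 + 3)/(3 + 2))*1)*1⁴ = ((0/5)*1)*1 = (((⅕)*0)*1)*1 = (0*1)*1 = 0*1 = 0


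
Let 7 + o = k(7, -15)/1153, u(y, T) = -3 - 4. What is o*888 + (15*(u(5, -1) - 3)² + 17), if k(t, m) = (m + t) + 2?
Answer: -5423275/1153 ≈ -4703.6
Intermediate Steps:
u(y, T) = -7
k(t, m) = 2 + m + t
o = -8077/1153 (o = -7 + (2 - 15 + 7)/1153 = -7 - 6*1/1153 = -7 - 6/1153 = -8077/1153 ≈ -7.0052)
o*888 + (15*(u(5, -1) - 3)² + 17) = -8077/1153*888 + (15*(-7 - 3)² + 17) = -7172376/1153 + (15*(-10)² + 17) = -7172376/1153 + (15*100 + 17) = -7172376/1153 + (1500 + 17) = -7172376/1153 + 1517 = -5423275/1153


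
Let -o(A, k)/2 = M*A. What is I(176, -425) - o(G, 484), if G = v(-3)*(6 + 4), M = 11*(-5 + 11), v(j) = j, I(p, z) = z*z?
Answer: 176665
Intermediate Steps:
I(p, z) = z²
M = 66 (M = 11*6 = 66)
G = -30 (G = -3*(6 + 4) = -3*10 = -30)
o(A, k) = -132*A
I(176, -425) - o(G, 484) = (-425)² - (-132)*(-30) = 180625 - 1*3960 = 180625 - 3960 = 176665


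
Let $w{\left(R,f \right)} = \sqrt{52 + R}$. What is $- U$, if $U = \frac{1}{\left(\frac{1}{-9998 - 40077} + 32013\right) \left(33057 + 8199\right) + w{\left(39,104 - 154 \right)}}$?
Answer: $- \frac{473104815641564400}{624842931741247994591772923} + \frac{2507505625 \sqrt{91}}{4373900522188735962142410461} \approx -7.5716 \cdot 10^{-10}$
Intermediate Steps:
$U = \frac{1}{\frac{66135470983344}{50075} + \sqrt{91}}$ ($U = \frac{1}{\left(\frac{1}{-9998 - 40077} + 32013\right) \left(33057 + 8199\right) + \sqrt{52 + 39}} = \frac{1}{\left(\frac{1}{-50075} + 32013\right) 41256 + \sqrt{91}} = \frac{1}{\left(- \frac{1}{50075} + 32013\right) 41256 + \sqrt{91}} = \frac{1}{\frac{1603050974}{50075} \cdot 41256 + \sqrt{91}} = \frac{1}{\frac{66135470983344}{50075} + \sqrt{91}} \approx 7.5716 \cdot 10^{-10}$)
$- U = - (\frac{473104815641564400}{624842931741247994591772923} - \frac{2507505625 \sqrt{91}}{4373900522188735962142410461}) = - \frac{473104815641564400}{624842931741247994591772923} + \frac{2507505625 \sqrt{91}}{4373900522188735962142410461}$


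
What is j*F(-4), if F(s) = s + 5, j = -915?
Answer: -915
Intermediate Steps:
F(s) = 5 + s
j*F(-4) = -915*(5 - 4) = -915*1 = -915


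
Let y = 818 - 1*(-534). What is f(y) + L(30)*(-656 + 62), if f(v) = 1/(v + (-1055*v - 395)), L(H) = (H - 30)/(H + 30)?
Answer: -1/1425403 ≈ -7.0156e-7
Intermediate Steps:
y = 1352 (y = 818 + 534 = 1352)
L(H) = (-30 + H)/(30 + H)
f(v) = 1/(-395 - 1054*v) (f(v) = 1/(v + (-395 - 1055*v)) = 1/(-395 - 1054*v))
f(y) + L(30)*(-656 + 62) = -1/(395 + 1054*1352) + ((-30 + 30)/(30 + 30))*(-656 + 62) = -1/(395 + 1425008) + (0/60)*(-594) = -1/1425403 + ((1/60)*0)*(-594) = -1*1/1425403 + 0*(-594) = -1/1425403 + 0 = -1/1425403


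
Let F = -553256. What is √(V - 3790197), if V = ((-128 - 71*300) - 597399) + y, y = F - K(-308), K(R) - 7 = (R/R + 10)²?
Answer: 2*I*√1240602 ≈ 2227.6*I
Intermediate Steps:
K(R) = 128 (K(R) = 7 + (R/R + 10)² = 7 + (1 + 10)² = 7 + 11² = 7 + 121 = 128)
y = -553384 (y = -553256 - 1*128 = -553256 - 128 = -553384)
V = -1172211 (V = ((-128 - 71*300) - 597399) - 553384 = ((-128 - 21300) - 597399) - 553384 = (-21428 - 597399) - 553384 = -618827 - 553384 = -1172211)
√(V - 3790197) = √(-1172211 - 3790197) = √(-4962408) = 2*I*√1240602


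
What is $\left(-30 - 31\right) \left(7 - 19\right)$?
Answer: $732$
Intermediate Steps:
$\left(-30 - 31\right) \left(7 - 19\right) = \left(-61\right) \left(-12\right) = 732$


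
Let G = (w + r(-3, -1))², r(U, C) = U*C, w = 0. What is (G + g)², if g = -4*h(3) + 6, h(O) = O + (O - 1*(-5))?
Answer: 841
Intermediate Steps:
r(U, C) = C*U
h(O) = 5 + 2*O (h(O) = O + (O + 5) = O + (5 + O) = 5 + 2*O)
G = 9 (G = (0 - 1*(-3))² = (0 + 3)² = 3² = 9)
g = -38 (g = -4*(5 + 2*3) + 6 = -4*(5 + 6) + 6 = -4*11 + 6 = -44 + 6 = -38)
(G + g)² = (9 - 38)² = (-29)² = 841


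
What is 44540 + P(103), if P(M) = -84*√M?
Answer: 44540 - 84*√103 ≈ 43688.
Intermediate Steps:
44540 + P(103) = 44540 - 84*√103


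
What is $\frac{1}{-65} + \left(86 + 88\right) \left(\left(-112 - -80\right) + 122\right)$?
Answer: $\frac{1017899}{65} \approx 15660.0$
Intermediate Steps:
$\frac{1}{-65} + \left(86 + 88\right) \left(\left(-112 - -80\right) + 122\right) = - \frac{1}{65} + 174 \left(\left(-112 + 80\right) + 122\right) = - \frac{1}{65} + 174 \left(-32 + 122\right) = - \frac{1}{65} + 174 \cdot 90 = - \frac{1}{65} + 15660 = \frac{1017899}{65}$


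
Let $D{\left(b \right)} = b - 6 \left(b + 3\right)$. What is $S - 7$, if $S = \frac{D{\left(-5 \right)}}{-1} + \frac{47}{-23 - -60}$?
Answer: $- \frac{471}{37} \approx -12.73$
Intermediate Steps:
$D{\left(b \right)} = -18 - 5 b$ ($D{\left(b \right)} = b - 6 \left(3 + b\right) = b - \left(18 + 6 b\right) = -18 - 5 b$)
$S = - \frac{212}{37}$ ($S = \frac{-18 - -25}{-1} + \frac{47}{-23 - -60} = \left(-18 + 25\right) \left(-1\right) + \frac{47}{-23 + 60} = 7 \left(-1\right) + \frac{47}{37} = -7 + 47 \cdot \frac{1}{37} = -7 + \frac{47}{37} = - \frac{212}{37} \approx -5.7297$)
$S - 7 = - \frac{212}{37} - 7 = - \frac{471}{37}$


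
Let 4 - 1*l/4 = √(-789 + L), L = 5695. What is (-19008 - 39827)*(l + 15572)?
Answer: -917119980 + 235340*√4906 ≈ -9.0064e+8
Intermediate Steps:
l = 16 - 4*√4906 (l = 16 - 4*√(-789 + 5695) = 16 - 4*√4906 ≈ -264.17)
(-19008 - 39827)*(l + 15572) = (-19008 - 39827)*((16 - 4*√4906) + 15572) = -58835*(15588 - 4*√4906) = -917119980 + 235340*√4906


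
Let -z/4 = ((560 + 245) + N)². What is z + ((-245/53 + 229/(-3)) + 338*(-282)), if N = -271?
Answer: -196527332/159 ≈ -1.2360e+6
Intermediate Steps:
z = -1140624 (z = -4*((560 + 245) - 271)² = -4*(805 - 271)² = -4*534² = -4*285156 = -1140624)
z + ((-245/53 + 229/(-3)) + 338*(-282)) = -1140624 + ((-245/53 + 229/(-3)) + 338*(-282)) = -1140624 + ((-245*1/53 + 229*(-⅓)) - 95316) = -1140624 + ((-245/53 - 229/3) - 95316) = -1140624 + (-12872/159 - 95316) = -1140624 - 15168116/159 = -196527332/159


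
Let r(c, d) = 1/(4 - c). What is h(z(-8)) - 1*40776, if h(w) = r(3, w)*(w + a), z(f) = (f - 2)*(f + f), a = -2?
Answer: -40618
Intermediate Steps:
z(f) = 2*f*(-2 + f) (z(f) = (-2 + f)*(2*f) = 2*f*(-2 + f))
h(w) = -2 + w (h(w) = (-1/(-4 + 3))*(w - 2) = (-1/(-1))*(-2 + w) = (-1*(-1))*(-2 + w) = 1*(-2 + w) = -2 + w)
h(z(-8)) - 1*40776 = (-2 + 2*(-8)*(-2 - 8)) - 1*40776 = (-2 + 2*(-8)*(-10)) - 40776 = (-2 + 160) - 40776 = 158 - 40776 = -40618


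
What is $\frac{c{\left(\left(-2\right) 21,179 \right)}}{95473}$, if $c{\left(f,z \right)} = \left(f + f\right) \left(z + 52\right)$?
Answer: $- \frac{2772}{13639} \approx -0.20324$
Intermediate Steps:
$c{\left(f,z \right)} = 2 f \left(52 + z\right)$
$\frac{c{\left(\left(-2\right) 21,179 \right)}}{95473} = \frac{2 \left(\left(-2\right) 21\right) \left(52 + 179\right)}{95473} = 2 \left(-42\right) 231 \cdot \frac{1}{95473} = \left(-19404\right) \frac{1}{95473} = - \frac{2772}{13639}$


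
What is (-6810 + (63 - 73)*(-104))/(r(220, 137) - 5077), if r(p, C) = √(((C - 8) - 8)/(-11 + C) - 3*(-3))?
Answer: 3691080540/3247765799 + 17310*√17570/3247765799 ≈ 1.1372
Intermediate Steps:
r(p, C) = √(9 + (-16 + C)/(-11 + C)) (r(p, C) = √(((-8 + C) - 8)/(-11 + C) + 9) = √((-16 + C)/(-11 + C) + 9) = √(9 + (-16 + C)/(-11 + C)))
(-6810 + (63 - 73)*(-104))/(r(220, 137) - 5077) = (-6810 + (63 - 73)*(-104))/(√5*√((-23 + 2*137)/(-11 + 137)) - 5077) = (-6810 - 10*(-104))/(√5*√((-23 + 274)/126) - 5077) = (-6810 + 1040)/(√5*√((1/126)*251) - 5077) = -5770/(√5*√(251/126) - 5077) = -5770/(√5*(√3514/42) - 5077) = -5770/(√17570/42 - 5077) = -5770/(-5077 + √17570/42)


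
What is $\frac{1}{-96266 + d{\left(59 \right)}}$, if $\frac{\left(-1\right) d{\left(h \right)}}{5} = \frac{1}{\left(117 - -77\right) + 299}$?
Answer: $- \frac{493}{47459143} \approx -1.0388 \cdot 10^{-5}$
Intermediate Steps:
$d{\left(h \right)} = - \frac{5}{493}$ ($d{\left(h \right)} = - \frac{5}{\left(117 - -77\right) + 299} = - \frac{5}{\left(117 + 77\right) + 299} = - \frac{5}{194 + 299} = - \frac{5}{493}$)
$\frac{1}{-96266 + d{\left(59 \right)}} = \frac{1}{-96266 - \frac{5}{493}} = \frac{1}{- \frac{47459143}{493}} = - \frac{493}{47459143}$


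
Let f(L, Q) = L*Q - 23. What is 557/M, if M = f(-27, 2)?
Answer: -557/77 ≈ -7.2338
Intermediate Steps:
f(L, Q) = -23 + L*Q
M = -77 (M = -23 - 27*2 = -23 - 54 = -77)
557/M = 557/(-77) = 557*(-1/77) = -557/77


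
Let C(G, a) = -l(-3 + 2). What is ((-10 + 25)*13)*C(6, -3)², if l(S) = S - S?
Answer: 0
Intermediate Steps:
l(S) = 0
C(G, a) = 0 (C(G, a) = -1*0 = 0)
((-10 + 25)*13)*C(6, -3)² = ((-10 + 25)*13)*0² = (15*13)*0 = 195*0 = 0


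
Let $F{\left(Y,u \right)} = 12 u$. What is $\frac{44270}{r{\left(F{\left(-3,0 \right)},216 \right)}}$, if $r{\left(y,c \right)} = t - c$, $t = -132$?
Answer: $- \frac{22135}{174} \approx -127.21$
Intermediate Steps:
$r{\left(y,c \right)} = -132 - c$
$\frac{44270}{r{\left(F{\left(-3,0 \right)},216 \right)}} = \frac{44270}{-132 - 216} = \frac{44270}{-348} = 44270 \left(- \frac{1}{348}\right) = - \frac{22135}{174}$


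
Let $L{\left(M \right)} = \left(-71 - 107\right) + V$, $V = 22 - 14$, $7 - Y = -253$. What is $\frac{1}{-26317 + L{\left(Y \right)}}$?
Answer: $- \frac{1}{26487} \approx -3.7754 \cdot 10^{-5}$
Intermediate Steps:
$Y = 260$ ($Y = 7 - -253 = 7 + 253 = 260$)
$V = 8$
$L{\left(M \right)} = -170$ ($L{\left(M \right)} = \left(-71 - 107\right) + 8 = -178 + 8 = -170$)
$\frac{1}{-26317 + L{\left(Y \right)}} = \frac{1}{-26317 - 170} = \frac{1}{-26487} = - \frac{1}{26487}$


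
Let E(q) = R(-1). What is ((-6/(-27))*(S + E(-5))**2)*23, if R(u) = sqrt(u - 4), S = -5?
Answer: 920/9 - 460*I*sqrt(5)/9 ≈ 102.22 - 114.29*I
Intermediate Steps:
R(u) = sqrt(-4 + u)
E(q) = I*sqrt(5) (E(q) = sqrt(-4 - 1) = sqrt(-5) = I*sqrt(5))
((-6/(-27))*(S + E(-5))**2)*23 = ((-6/(-27))*(-5 + I*sqrt(5))**2)*23 = ((-6*(-1/27))*(-5 + I*sqrt(5))**2)*23 = (2*(-5 + I*sqrt(5))**2/9)*23 = 46*(-5 + I*sqrt(5))**2/9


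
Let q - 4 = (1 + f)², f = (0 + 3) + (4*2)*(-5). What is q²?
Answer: 1690000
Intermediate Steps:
f = -37 (f = 3 + 8*(-5) = 3 - 40 = -37)
q = 1300 (q = 4 + (1 - 37)² = 4 + (-36)² = 4 + 1296 = 1300)
q² = 1300² = 1690000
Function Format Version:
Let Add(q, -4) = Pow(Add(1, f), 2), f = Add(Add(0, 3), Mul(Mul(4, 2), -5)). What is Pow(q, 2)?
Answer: 1690000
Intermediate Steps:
f = -37 (f = Add(3, Mul(8, -5)) = Add(3, -40) = -37)
q = 1300 (q = Add(4, Pow(Add(1, -37), 2)) = Add(4, Pow(-36, 2)) = Add(4, 1296) = 1300)
Pow(q, 2) = Pow(1300, 2) = 1690000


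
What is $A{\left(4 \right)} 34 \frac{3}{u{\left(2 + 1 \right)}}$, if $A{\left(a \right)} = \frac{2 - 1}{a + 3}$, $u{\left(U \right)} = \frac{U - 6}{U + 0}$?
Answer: $- \frac{102}{7} \approx -14.571$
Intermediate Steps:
$u{\left(U \right)} = \frac{-6 + U}{U}$
$A{\left(a \right)} = \frac{1}{3 + a}$ ($A{\left(a \right)} = 1 \frac{1}{3 + a} = \frac{1}{3 + a}$)
$A{\left(4 \right)} 34 \frac{3}{u{\left(2 + 1 \right)}} = \frac{1}{3 + 4} \cdot 34 \frac{3}{\frac{1}{2 + 1} \left(-6 + \left(2 + 1\right)\right)} = \frac{1}{7} \cdot 34 \frac{3}{\frac{1}{3} \left(-6 + 3\right)} = \frac{1}{7} \cdot 34 \frac{3}{\frac{1}{3} \left(-3\right)} = \frac{34 \frac{3}{-1}}{7} = \frac{34 \cdot 3 \left(-1\right)}{7} = \frac{34}{7} \left(-3\right) = - \frac{102}{7}$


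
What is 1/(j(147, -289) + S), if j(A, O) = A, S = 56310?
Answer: 1/56457 ≈ 1.7713e-5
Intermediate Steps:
1/(j(147, -289) + S) = 1/(147 + 56310) = 1/56457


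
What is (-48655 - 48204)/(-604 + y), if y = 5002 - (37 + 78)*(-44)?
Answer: -96859/9458 ≈ -10.241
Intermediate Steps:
y = 10062 (y = 5002 - 115*(-44) = 5002 - 1*(-5060) = 5002 + 5060 = 10062)
(-48655 - 48204)/(-604 + y) = (-48655 - 48204)/(-604 + 10062) = -96859/9458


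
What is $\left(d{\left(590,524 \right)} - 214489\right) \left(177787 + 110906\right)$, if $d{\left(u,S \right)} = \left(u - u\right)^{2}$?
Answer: $-61921472877$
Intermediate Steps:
$d{\left(u,S \right)} = 0$ ($d{\left(u,S \right)} = 0^{2} = 0$)
$\left(d{\left(590,524 \right)} - 214489\right) \left(177787 + 110906\right) = \left(0 - 214489\right) \left(177787 + 110906\right) = \left(-214489\right) 288693 = -61921472877$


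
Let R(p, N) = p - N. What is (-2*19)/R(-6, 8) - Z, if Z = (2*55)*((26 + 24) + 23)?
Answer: -56191/7 ≈ -8027.3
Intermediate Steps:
Z = 8030 (Z = 110*(50 + 23) = 110*73 = 8030)
(-2*19)/R(-6, 8) - Z = (-2*19)/(-6 - 1*8) - 1*8030 = -38/(-6 - 8) - 8030 = -38/(-14) - 8030 = -38*(-1/14) - 8030 = 19/7 - 8030 = -56191/7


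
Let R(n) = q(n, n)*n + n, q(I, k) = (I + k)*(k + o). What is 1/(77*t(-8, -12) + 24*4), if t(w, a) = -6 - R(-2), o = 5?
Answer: -1/2060 ≈ -0.00048544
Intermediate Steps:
q(I, k) = (5 + k)*(I + k) (q(I, k) = (I + k)*(k + 5) = (I + k)*(5 + k) = (5 + k)*(I + k))
R(n) = n + n*(2*n² + 10*n) (R(n) = (n² + 5*n + 5*n + n*n)*n + n = (n² + 5*n + 5*n + n²)*n + n = (2*n² + 10*n)*n + n = n*(2*n² + 10*n) + n = n + n*(2*n² + 10*n))
t(w, a) = -28 (t(w, a) = -6 - (-2)*(1 + 2*(-2)² + 10*(-2)) = -6 - (-2)*(1 + 2*4 - 20) = -6 - (-2)*(1 + 8 - 20) = -6 - (-2)*(-11) = -6 - 1*22 = -6 - 22 = -28)
1/(77*t(-8, -12) + 24*4) = 1/(77*(-28) + 24*4) = 1/(-2156 + 96) = 1/(-2060) = -1/2060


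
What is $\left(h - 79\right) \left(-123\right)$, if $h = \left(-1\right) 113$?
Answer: $23616$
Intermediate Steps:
$h = -113$
$\left(h - 79\right) \left(-123\right) = \left(-113 - 79\right) \left(-123\right) = \left(-192\right) \left(-123\right) = 23616$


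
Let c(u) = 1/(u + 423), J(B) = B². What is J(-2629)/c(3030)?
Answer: 23865896373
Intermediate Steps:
c(u) = 1/(423 + u)
J(-2629)/c(3030) = (-2629)²/(1/(423 + 3030)) = 6911641/(1/3453) = 6911641*3453 = 23865896373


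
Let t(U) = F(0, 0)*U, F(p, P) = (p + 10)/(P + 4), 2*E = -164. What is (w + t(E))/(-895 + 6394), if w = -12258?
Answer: -12463/5499 ≈ -2.2664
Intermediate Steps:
E = -82 (E = (½)*(-164) = -82)
F(p, P) = (10 + p)/(4 + P)
t(U) = 5*U/2 (t(U) = ((10 + 0)/(4 + 0))*U = (10/4)*U = ((¼)*10)*U = 5*U/2)
(w + t(E))/(-895 + 6394) = (-12258 + (5/2)*(-82))/(-895 + 6394) = (-12258 - 205)/5499 = -12463*1/5499 = -12463/5499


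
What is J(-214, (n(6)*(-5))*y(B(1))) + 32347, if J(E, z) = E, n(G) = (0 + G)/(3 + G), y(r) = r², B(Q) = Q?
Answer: 32133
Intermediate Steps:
n(G) = G/(3 + G)
J(-214, (n(6)*(-5))*y(B(1))) + 32347 = -214 + 32347 = 32133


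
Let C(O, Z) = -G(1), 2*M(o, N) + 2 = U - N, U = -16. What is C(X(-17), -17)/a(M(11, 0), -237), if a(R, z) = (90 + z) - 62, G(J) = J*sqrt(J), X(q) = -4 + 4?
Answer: 1/209 ≈ 0.0047847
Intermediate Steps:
M(o, N) = -9 - N/2 (M(o, N) = -1 + (-16 - N)/2 = -1 + (-8 - N/2) = -9 - N/2)
X(q) = 0
G(J) = J**(3/2)
a(R, z) = 28 + z
C(O, Z) = -1 (C(O, Z) = -1**(3/2) = -1*1 = -1)
C(X(-17), -17)/a(M(11, 0), -237) = -1/(28 - 237) = -1/(-209) = -1*(-1/209) = 1/209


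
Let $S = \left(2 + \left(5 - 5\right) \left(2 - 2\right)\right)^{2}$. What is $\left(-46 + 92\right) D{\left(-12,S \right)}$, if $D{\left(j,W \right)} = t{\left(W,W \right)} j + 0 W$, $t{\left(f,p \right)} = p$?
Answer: $-2208$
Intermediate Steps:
$S = 4$ ($S = \left(2 + 0 \cdot 0\right)^{2} = \left(2 + 0\right)^{2} = 2^{2} = 4$)
$D{\left(j,W \right)} = W j$ ($D{\left(j,W \right)} = W j + 0 W = W j + 0 = W j$)
$\left(-46 + 92\right) D{\left(-12,S \right)} = \left(-46 + 92\right) 4 \left(-12\right) = 46 \left(-48\right) = -2208$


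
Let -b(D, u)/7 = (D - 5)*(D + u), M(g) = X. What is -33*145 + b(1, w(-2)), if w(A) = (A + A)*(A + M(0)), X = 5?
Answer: -5093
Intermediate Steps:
M(g) = 5
w(A) = 2*A*(5 + A) (w(A) = (A + A)*(A + 5) = (2*A)*(5 + A) = 2*A*(5 + A))
b(D, u) = -7*(-5 + D)*(D + u) (b(D, u) = -7*(D - 5)*(D + u) = -7*(-5 + D)*(D + u))
-33*145 + b(1, w(-2)) = -33*145 + (-7*1² + 35*1 + 35*(2*(-2)*(5 - 2)) - 7*1*2*(-2)*(5 - 2)) = -4785 + (-7*1 + 35 + 35*(2*(-2)*3) - 7*1*2*(-2)*3) = -4785 + (-7 + 35 + 35*(-12) - 7*1*(-12)) = -4785 + (-7 + 35 - 420 + 84) = -4785 - 308 = -5093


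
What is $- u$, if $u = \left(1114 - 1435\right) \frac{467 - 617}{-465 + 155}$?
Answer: $\frac{4815}{31} \approx 155.32$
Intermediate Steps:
$u = - \frac{4815}{31}$ ($u = - 321 \left(- \frac{150}{-310}\right) = - 321 \left(\left(-150\right) \left(- \frac{1}{310}\right)\right) = \left(-321\right) \frac{15}{31} = - \frac{4815}{31} \approx -155.32$)
$- u = \left(-1\right) \left(- \frac{4815}{31}\right) = \frac{4815}{31}$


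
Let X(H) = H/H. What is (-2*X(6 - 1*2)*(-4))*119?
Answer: 952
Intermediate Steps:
X(H) = 1
(-2*X(6 - 1*2)*(-4))*119 = (-2*1*(-4))*119 = -2*(-4)*119 = 8*119 = 952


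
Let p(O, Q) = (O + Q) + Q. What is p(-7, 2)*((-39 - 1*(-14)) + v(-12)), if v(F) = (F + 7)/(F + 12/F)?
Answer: 960/13 ≈ 73.846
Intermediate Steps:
p(O, Q) = O + 2*Q
v(F) = (7 + F)/(F + 12/F)
p(-7, 2)*((-39 - 1*(-14)) + v(-12)) = (-7 + 2*2)*((-39 - 1*(-14)) - 12*(7 - 12)/(12 + (-12)²)) = (-7 + 4)*((-39 + 14) - 12*(-5)/(12 + 144)) = -3*(-25 - 12*(-5)/156) = -3*(-25 - 12*1/156*(-5)) = -3*(-25 + 5/13) = -3*(-320/13) = 960/13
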